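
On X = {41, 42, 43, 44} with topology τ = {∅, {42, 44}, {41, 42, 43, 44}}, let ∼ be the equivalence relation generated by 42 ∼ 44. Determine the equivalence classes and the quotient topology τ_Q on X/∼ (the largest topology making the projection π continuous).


X/∼ = {[41], [42=44], [43]}; |τ_Q| = 3.

Equivalence classes: [41], [42=44], [43].
Quotient map π: X → X/∼ sends 41 ↦ [41], 42 ↦ [42=44], 43 ↦ [43], 44 ↦ [42=44].
For each subset V ⊆ X/∼, compute π^{-1}(V) ⊆ X and check whether π^{-1}(V) ∈ τ. V is open in τ_Q iff π^{-1}(V) ∈ τ.
  V = {}: π^{-1}(V) = ∅ ∈ τ ✓.
  V = {[41]}: π^{-1}(V) = {41} ∉ τ ✗.
  V = {[42=44]}: π^{-1}(V) = {42, 44} ∈ τ ✓.
  V = {[41], [42=44]}: π^{-1}(V) = {41, 42, 44} ∉ τ ✗.
  V = {[43]}: π^{-1}(V) = {43} ∉ τ ✗.
  V = {[41], [43]}: π^{-1}(V) = {41, 43} ∉ τ ✗.
  V = {[42=44], [43]}: π^{-1}(V) = {42, 43, 44} ∉ τ ✗.
  V = {[41], [42=44], [43]}: π^{-1}(V) = {41, 42, 43, 44} ∈ τ ✓.
Open sets in the quotient: τ_Q = {{}, {[42=44]}, {[41], [42=44], [43]}} (3 elements).


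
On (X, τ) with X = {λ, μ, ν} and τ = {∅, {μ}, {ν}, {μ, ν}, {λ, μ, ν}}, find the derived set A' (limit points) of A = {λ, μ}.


A' = {λ}

For each x ∈ X, list the open sets U ∈ τ with x ∈ U, then check whether U ∩ (A ∖ {x}) ≠ ∅ for every such U.
  x = λ: opens ∋ x are {λ, μ, ν}; each meets A ∖ {λ}, so x IS a limit point.
  x = μ: open {μ} ∋ x has {μ} ∩ (A ∖ {μ}) = ∅, so x is NOT a limit point.
  x = ν: open {ν} ∋ x has {ν} ∩ (A ∖ {ν}) = ∅, so x is NOT a limit point.
Collecting: A' = {λ}.


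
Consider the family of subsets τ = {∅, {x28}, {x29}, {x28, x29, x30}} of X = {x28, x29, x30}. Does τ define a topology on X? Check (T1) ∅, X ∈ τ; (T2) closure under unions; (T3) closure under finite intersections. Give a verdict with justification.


τ is NOT a topology on X.

Axiom (T1): ∅ ∈ τ? Yes; X ∈ τ? Yes.
Axiom (T2/T3): check pairwise unions and intersections of members of τ.
Counterexample for (T2): {x28} ∪ {x29} = {x28, x29} ∉ τ. Therefore τ is NOT a topology.


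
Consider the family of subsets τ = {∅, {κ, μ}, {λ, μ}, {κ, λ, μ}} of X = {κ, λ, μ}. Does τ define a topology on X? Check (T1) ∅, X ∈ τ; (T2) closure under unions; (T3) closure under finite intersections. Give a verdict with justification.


τ is NOT a topology on X.

Axiom (T1): ∅ ∈ τ? Yes; X ∈ τ? Yes.
Axiom (T2/T3): check pairwise unions and intersections of members of τ.
Counterexample for (T3): {κ, μ} ∩ {λ, μ} = {μ} ∉ τ. Therefore τ is NOT a topology.


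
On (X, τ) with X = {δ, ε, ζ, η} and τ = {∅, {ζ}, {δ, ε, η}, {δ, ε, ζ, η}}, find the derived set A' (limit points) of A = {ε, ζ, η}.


A' = {δ, ε, η}

For each x ∈ X, list the open sets U ∈ τ with x ∈ U, then check whether U ∩ (A ∖ {x}) ≠ ∅ for every such U.
  x = δ: opens ∋ x are {δ, ε, η}, {δ, ε, ζ, η}; each meets A ∖ {δ}, so x IS a limit point.
  x = ε: opens ∋ x are {δ, ε, η}, {δ, ε, ζ, η}; each meets A ∖ {ε}, so x IS a limit point.
  x = ζ: open {ζ} ∋ x has {ζ} ∩ (A ∖ {ζ}) = ∅, so x is NOT a limit point.
  x = η: opens ∋ x are {δ, ε, η}, {δ, ε, ζ, η}; each meets A ∖ {η}, so x IS a limit point.
Collecting: A' = {δ, ε, η}.


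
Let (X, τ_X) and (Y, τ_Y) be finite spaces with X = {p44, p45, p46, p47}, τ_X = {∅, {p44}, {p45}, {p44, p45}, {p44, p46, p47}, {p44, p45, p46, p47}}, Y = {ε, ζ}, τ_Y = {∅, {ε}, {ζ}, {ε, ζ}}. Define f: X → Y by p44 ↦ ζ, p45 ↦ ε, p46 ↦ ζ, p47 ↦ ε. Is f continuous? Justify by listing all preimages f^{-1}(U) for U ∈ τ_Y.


f is NOT continuous.

Compute f^{-1}(U) for each U ∈ τ_Y:
  U = ∅: f^{-1}(U) = ∅ ∈ τ_X ✓.
  U = {ε}: f^{-1}(U) = {p45, p47} ∉ τ_X ✗.
  U = {ζ}: f^{-1}(U) = {p44, p46} ∉ τ_X ✗.
  U = {ε, ζ}: f^{-1}(U) = {p44, p45, p46, p47} ∈ τ_X ✓.
Found U = {ε} with f^{-1}(U) = {p45, p47} not in τ_X. Therefore f is NOT continuous.


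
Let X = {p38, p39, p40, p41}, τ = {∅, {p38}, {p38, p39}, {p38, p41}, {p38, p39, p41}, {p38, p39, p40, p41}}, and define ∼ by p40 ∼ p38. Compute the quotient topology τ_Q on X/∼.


X/∼ = {[p38=p40], [p39], [p41]}; |τ_Q| = 2.

Equivalence classes: [p38=p40], [p39], [p41].
Quotient map π: X → X/∼ sends p38 ↦ [p38=p40], p39 ↦ [p39], p40 ↦ [p38=p40], p41 ↦ [p41].
For each subset V ⊆ X/∼, compute π^{-1}(V) ⊆ X and check whether π^{-1}(V) ∈ τ. V is open in τ_Q iff π^{-1}(V) ∈ τ.
  V = {}: π^{-1}(V) = ∅ ∈ τ ✓.
  V = {[p38=p40]}: π^{-1}(V) = {p38, p40} ∉ τ ✗.
  V = {[p39]}: π^{-1}(V) = {p39} ∉ τ ✗.
  V = {[p38=p40], [p39]}: π^{-1}(V) = {p38, p39, p40} ∉ τ ✗.
  V = {[p41]}: π^{-1}(V) = {p41} ∉ τ ✗.
  V = {[p38=p40], [p41]}: π^{-1}(V) = {p38, p40, p41} ∉ τ ✗.
  V = {[p39], [p41]}: π^{-1}(V) = {p39, p41} ∉ τ ✗.
  V = {[p38=p40], [p39], [p41]}: π^{-1}(V) = {p38, p39, p40, p41} ∈ τ ✓.
Open sets in the quotient: τ_Q = {{}, {[p38=p40], [p39], [p41]}} (2 elements).


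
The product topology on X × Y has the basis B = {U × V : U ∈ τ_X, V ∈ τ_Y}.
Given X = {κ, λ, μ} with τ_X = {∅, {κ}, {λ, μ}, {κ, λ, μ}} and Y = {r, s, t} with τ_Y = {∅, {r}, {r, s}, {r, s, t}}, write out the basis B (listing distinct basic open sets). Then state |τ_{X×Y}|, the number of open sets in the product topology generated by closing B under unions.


Basis B = {∅ × ∅, {κ} × {r}, {κ} × {r, s}, {λ, μ} × {r}, {κ} × {r, s, t}, {κ, λ, μ} × {r}, {λ, μ} × {r, s}, {κ, λ, μ} × {r, s}, {λ, μ} × {r, s, t}, {κ, λ, μ} × {r, s, t}}; |τ_{X×Y}| = 16.

Enumerate products U × V with U ∈ τ_X, V ∈ τ_Y (deduplicated):
  ∅ × ∅ = {} (∅)
  {κ} × {r} = {(κ,r)}
  {κ} × {r, s} = {(κ,r), (κ,s)}
  {λ, μ} × {r} = {(λ,r), (μ,r)}
  {κ} × {r, s, t} = {(κ,r), (κ,s), (κ,t)}
  {κ, λ, μ} × {r} = {(κ,r), (λ,r), (μ,r)}
  {λ, μ} × {r, s} = {(λ,r), (λ,s), (μ,r), (μ,s)}
  {κ, λ, μ} × {r, s} = {(κ,r), (κ,s), (λ,r), (λ,s), (μ,r), (μ,s)}
  {λ, μ} × {r, s, t} = {(λ,r), (λ,s), (λ,t), (μ,r), (μ,s), (μ,t)}
  {κ, λ, μ} × {r, s, t} = {(κ,r), (κ,s), (κ,t), (λ,r), (λ,s), (λ,t), (μ,r), (μ,s), (μ,t)}
These 10 distinct sets form the basis B.
Close under arbitrary unions to get τ_{X×Y}; counting gives |τ_{X×Y}| = 16.


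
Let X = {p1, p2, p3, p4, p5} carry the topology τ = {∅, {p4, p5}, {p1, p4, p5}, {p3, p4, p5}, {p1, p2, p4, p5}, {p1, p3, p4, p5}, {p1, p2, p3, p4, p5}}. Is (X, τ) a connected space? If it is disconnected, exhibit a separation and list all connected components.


(X, τ) is connected.

Find clopen sets (U ∈ τ with X ∖ U ∈ τ):
  U = ∅, X ∖ U = {p1, p2, p3, p4, p5} — both open, so U is clopen.
  U = {p1, p2, p3, p4, p5}, X ∖ U = ∅ — both open, so U is clopen.
Only trivial clopens (∅ and X) exist, so (X, τ) is connected.
Compute connected components by grouping points that agree on all clopens:
  component: {p1, p2, p3, p4, p5}


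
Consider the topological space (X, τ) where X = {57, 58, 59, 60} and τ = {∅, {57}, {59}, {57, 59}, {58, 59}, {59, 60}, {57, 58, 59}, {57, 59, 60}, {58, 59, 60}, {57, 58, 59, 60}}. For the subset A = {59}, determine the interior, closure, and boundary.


int(A) = {59}, cl(A) = {58, 59, 60}, ∂A = {58, 60}.

Closed sets in (X, τ) are complements of opens:
  closed(X, τ) = {∅, {57}, {58}, {60}, {57, 58}, {57, 60}, {58, 60}, {57, 58, 60}, {58, 59, 60}, {57, 58, 59, 60}}.
int(A) = ⋃ {U ∈ τ : U ⊆ A}. Opens contained in A: ∅, {59}.
Taking the union of these: int(A) = {59}.
cl(A) = ⋂ {C closed : A ⊆ C}. Closed sets containing A: {58, 59, 60}, {57, 58, 59, 60}.
Intersecting these: cl(A) = {58, 59, 60}.
∂A = cl(A) ∖ int(A) = {58, 59, 60} ∖ {59} = {58, 60}.


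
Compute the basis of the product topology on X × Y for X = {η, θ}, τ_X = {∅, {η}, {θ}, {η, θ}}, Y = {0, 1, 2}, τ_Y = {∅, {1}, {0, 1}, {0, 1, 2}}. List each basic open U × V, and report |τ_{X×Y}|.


Basis B = {∅ × ∅, {η} × {1}, {θ} × {1}, {η} × {0, 1}, {η, θ} × {1}, {θ} × {0, 1}, {η} × {0, 1, 2}, {θ} × {0, 1, 2}, {η, θ} × {0, 1}, {η, θ} × {0, 1, 2}}; |τ_{X×Y}| = 16.

Enumerate products U × V with U ∈ τ_X, V ∈ τ_Y (deduplicated):
  ∅ × ∅ = {} (∅)
  {η} × {1} = {(η,1)}
  {θ} × {1} = {(θ,1)}
  {η} × {0, 1} = {(η,0), (η,1)}
  {η, θ} × {1} = {(η,1), (θ,1)}
  {θ} × {0, 1} = {(θ,0), (θ,1)}
  {η} × {0, 1, 2} = {(η,0), (η,1), (η,2)}
  {θ} × {0, 1, 2} = {(θ,0), (θ,1), (θ,2)}
  {η, θ} × {0, 1} = {(η,0), (η,1), (θ,0), (θ,1)}
  {η, θ} × {0, 1, 2} = {(η,0), (η,1), (η,2), (θ,0), (θ,1), (θ,2)}
These 10 distinct sets form the basis B.
Close under arbitrary unions to get τ_{X×Y}; counting gives |τ_{X×Y}| = 16.


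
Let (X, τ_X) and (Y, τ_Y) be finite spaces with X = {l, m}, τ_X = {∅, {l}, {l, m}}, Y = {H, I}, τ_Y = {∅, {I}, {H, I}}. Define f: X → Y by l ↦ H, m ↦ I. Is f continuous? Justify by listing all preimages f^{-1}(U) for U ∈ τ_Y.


f is NOT continuous.

Compute f^{-1}(U) for each U ∈ τ_Y:
  U = ∅: f^{-1}(U) = ∅ ∈ τ_X ✓.
  U = {I}: f^{-1}(U) = {m} ∉ τ_X ✗.
  U = {H, I}: f^{-1}(U) = {l, m} ∈ τ_X ✓.
Found U = {I} with f^{-1}(U) = {m} not in τ_X. Therefore f is NOT continuous.


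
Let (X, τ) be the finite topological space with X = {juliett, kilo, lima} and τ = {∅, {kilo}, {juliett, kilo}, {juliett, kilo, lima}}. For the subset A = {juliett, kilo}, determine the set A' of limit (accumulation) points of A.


A' = {juliett, lima}

For each x ∈ X, list the open sets U ∈ τ with x ∈ U, then check whether U ∩ (A ∖ {x}) ≠ ∅ for every such U.
  x = juliett: opens ∋ x are {juliett, kilo}, {juliett, kilo, lima}; each meets A ∖ {juliett}, so x IS a limit point.
  x = kilo: open {kilo} ∋ x has {kilo} ∩ (A ∖ {kilo}) = ∅, so x is NOT a limit point.
  x = lima: opens ∋ x are {juliett, kilo, lima}; each meets A ∖ {lima}, so x IS a limit point.
Collecting: A' = {juliett, lima}.


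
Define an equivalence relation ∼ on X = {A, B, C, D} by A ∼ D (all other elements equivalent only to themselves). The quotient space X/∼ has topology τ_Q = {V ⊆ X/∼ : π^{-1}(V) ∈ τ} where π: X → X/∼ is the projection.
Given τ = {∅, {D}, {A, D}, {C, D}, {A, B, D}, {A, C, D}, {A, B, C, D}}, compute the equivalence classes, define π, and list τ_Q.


X/∼ = {[A=D], [B], [C]}; |τ_Q| = 5.

Equivalence classes: [A=D], [B], [C].
Quotient map π: X → X/∼ sends A ↦ [A=D], B ↦ [B], C ↦ [C], D ↦ [A=D].
For each subset V ⊆ X/∼, compute π^{-1}(V) ⊆ X and check whether π^{-1}(V) ∈ τ. V is open in τ_Q iff π^{-1}(V) ∈ τ.
  V = {}: π^{-1}(V) = ∅ ∈ τ ✓.
  V = {[A=D]}: π^{-1}(V) = {A, D} ∈ τ ✓.
  V = {[B]}: π^{-1}(V) = {B} ∉ τ ✗.
  V = {[A=D], [B]}: π^{-1}(V) = {A, B, D} ∈ τ ✓.
  V = {[C]}: π^{-1}(V) = {C} ∉ τ ✗.
  V = {[A=D], [C]}: π^{-1}(V) = {A, C, D} ∈ τ ✓.
  V = {[B], [C]}: π^{-1}(V) = {B, C} ∉ τ ✗.
  V = {[A=D], [B], [C]}: π^{-1}(V) = {A, B, C, D} ∈ τ ✓.
Open sets in the quotient: τ_Q = {{}, {[A=D]}, {[A=D], [B]}, {[A=D], [C]}, {[A=D], [B], [C]}} (5 elements).


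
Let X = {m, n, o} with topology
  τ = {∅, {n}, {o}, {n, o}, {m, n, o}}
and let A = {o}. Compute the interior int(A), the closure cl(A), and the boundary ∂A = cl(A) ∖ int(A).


int(A) = {o}, cl(A) = {m, o}, ∂A = {m}.

Closed sets in (X, τ) are complements of opens:
  closed(X, τ) = {∅, {m}, {m, n}, {m, o}, {m, n, o}}.
int(A) = ⋃ {U ∈ τ : U ⊆ A}. Opens contained in A: ∅, {o}.
Taking the union of these: int(A) = {o}.
cl(A) = ⋂ {C closed : A ⊆ C}. Closed sets containing A: {m, o}, {m, n, o}.
Intersecting these: cl(A) = {m, o}.
∂A = cl(A) ∖ int(A) = {m, o} ∖ {o} = {m}.


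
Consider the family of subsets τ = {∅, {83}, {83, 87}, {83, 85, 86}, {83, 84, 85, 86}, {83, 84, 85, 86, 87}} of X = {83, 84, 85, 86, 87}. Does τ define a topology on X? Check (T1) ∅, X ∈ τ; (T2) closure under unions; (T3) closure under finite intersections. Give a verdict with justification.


τ is NOT a topology on X.

Axiom (T1): ∅ ∈ τ? Yes; X ∈ τ? Yes.
Axiom (T2/T3): check pairwise unions and intersections of members of τ.
Counterexample for (T2): {83, 87} ∪ {83, 85, 86} = {83, 85, 86, 87} ∉ τ. Therefore τ is NOT a topology.


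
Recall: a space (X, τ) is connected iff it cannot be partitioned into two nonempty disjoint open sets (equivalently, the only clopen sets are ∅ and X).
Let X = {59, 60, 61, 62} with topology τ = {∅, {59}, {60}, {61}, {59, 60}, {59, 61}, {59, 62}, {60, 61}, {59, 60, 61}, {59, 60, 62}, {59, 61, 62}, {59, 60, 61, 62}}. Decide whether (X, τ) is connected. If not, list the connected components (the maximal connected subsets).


(X, τ) is disconnected; components = [{60}, {61}, {59, 62}].

Find clopen sets (U ∈ τ with X ∖ U ∈ τ):
  U = ∅, X ∖ U = {59, 60, 61, 62} — both open, so U is clopen.
  U = {60}, X ∖ U = {59, 61, 62} — both open, so U is clopen.
  U = {61}, X ∖ U = {59, 60, 62} — both open, so U is clopen.
  U = {59, 62}, X ∖ U = {60, 61} — both open, so U is clopen.
  U = {60, 61}, X ∖ U = {59, 62} — both open, so U is clopen.
  U = {59, 60, 62}, X ∖ U = {61} — both open, so U is clopen.
  U = {59, 61, 62}, X ∖ U = {60} — both open, so U is clopen.
  U = {59, 60, 61, 62}, X ∖ U = ∅ — both open, so U is clopen.
Nontrivial clopen(s) exist: e.g. {61}. So (X, τ) is disconnected.
Compute connected components by grouping points that agree on all clopens:
  component: {60}
  component: {61}
  component: {59, 62}


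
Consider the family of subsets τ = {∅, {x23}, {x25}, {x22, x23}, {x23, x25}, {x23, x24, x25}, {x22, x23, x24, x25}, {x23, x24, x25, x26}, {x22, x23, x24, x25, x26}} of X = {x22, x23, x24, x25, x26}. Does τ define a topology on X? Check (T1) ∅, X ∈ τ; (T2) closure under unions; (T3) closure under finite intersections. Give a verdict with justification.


τ is NOT a topology on X.

Axiom (T1): ∅ ∈ τ? Yes; X ∈ τ? Yes.
Axiom (T2/T3): check pairwise unions and intersections of members of τ.
Counterexample for (T2): {x25} ∪ {x22, x23} = {x22, x23, x25} ∉ τ. Therefore τ is NOT a topology.


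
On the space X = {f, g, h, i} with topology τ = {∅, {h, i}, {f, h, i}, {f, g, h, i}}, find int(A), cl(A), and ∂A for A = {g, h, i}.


int(A) = {h, i}, cl(A) = {f, g, h, i}, ∂A = {f, g}.

Closed sets in (X, τ) are complements of opens:
  closed(X, τ) = {∅, {g}, {f, g}, {f, g, h, i}}.
int(A) = ⋃ {U ∈ τ : U ⊆ A}. Opens contained in A: ∅, {h, i}.
Taking the union of these: int(A) = {h, i}.
cl(A) = ⋂ {C closed : A ⊆ C}. Closed sets containing A: {f, g, h, i}.
Intersecting these: cl(A) = {f, g, h, i}.
∂A = cl(A) ∖ int(A) = {f, g, h, i} ∖ {h, i} = {f, g}.


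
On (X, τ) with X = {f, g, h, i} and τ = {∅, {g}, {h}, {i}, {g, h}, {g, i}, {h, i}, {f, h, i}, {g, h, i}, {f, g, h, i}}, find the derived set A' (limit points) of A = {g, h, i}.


A' = {f}

For each x ∈ X, list the open sets U ∈ τ with x ∈ U, then check whether U ∩ (A ∖ {x}) ≠ ∅ for every such U.
  x = f: opens ∋ x are {f, h, i}, {f, g, h, i}; each meets A ∖ {f}, so x IS a limit point.
  x = g: open {g} ∋ x has {g} ∩ (A ∖ {g}) = ∅, so x is NOT a limit point.
  x = h: open {h} ∋ x has {h} ∩ (A ∖ {h}) = ∅, so x is NOT a limit point.
  x = i: open {i} ∋ x has {i} ∩ (A ∖ {i}) = ∅, so x is NOT a limit point.
Collecting: A' = {f}.


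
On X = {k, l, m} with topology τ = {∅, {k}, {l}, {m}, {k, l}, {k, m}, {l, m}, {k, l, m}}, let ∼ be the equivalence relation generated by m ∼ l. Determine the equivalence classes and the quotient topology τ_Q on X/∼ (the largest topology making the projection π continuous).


X/∼ = {[k], [l=m]}; |τ_Q| = 4.

Equivalence classes: [k], [l=m].
Quotient map π: X → X/∼ sends k ↦ [k], l ↦ [l=m], m ↦ [l=m].
For each subset V ⊆ X/∼, compute π^{-1}(V) ⊆ X and check whether π^{-1}(V) ∈ τ. V is open in τ_Q iff π^{-1}(V) ∈ τ.
  V = {}: π^{-1}(V) = ∅ ∈ τ ✓.
  V = {[k]}: π^{-1}(V) = {k} ∈ τ ✓.
  V = {[l=m]}: π^{-1}(V) = {l, m} ∈ τ ✓.
  V = {[k], [l=m]}: π^{-1}(V) = {k, l, m} ∈ τ ✓.
Open sets in the quotient: τ_Q = {{}, {[k]}, {[l=m]}, {[k], [l=m]}} (4 elements).


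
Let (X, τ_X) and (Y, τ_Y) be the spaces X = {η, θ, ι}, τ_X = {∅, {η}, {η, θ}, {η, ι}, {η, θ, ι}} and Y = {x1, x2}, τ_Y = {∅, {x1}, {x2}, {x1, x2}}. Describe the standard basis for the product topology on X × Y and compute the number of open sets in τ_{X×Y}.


Basis B = {∅ × ∅, {η} × {x1}, {η} × {x2}, {η} × {x1, x2}, {η, θ} × {x1}, {η, ι} × {x1}, {η, θ} × {x2}, {η, ι} × {x2}, {η, θ, ι} × {x1}, {η, θ, ι} × {x2}, {η, θ} × {x1, x2}, {η, ι} × {x1, x2}, {η, θ, ι} × {x1, x2}}; |τ_{X×Y}| = 25.

Enumerate products U × V with U ∈ τ_X, V ∈ τ_Y (deduplicated):
  ∅ × ∅ = {} (∅)
  {η} × {x1} = {(η,x1)}
  {η} × {x2} = {(η,x2)}
  {η} × {x1, x2} = {(η,x1), (η,x2)}
  {η, θ} × {x1} = {(η,x1), (θ,x1)}
  {η, ι} × {x1} = {(η,x1), (ι,x1)}
  {η, θ} × {x2} = {(η,x2), (θ,x2)}
  {η, ι} × {x2} = {(η,x2), (ι,x2)}
  {η, θ, ι} × {x1} = {(η,x1), (θ,x1), (ι,x1)}
  {η, θ, ι} × {x2} = {(η,x2), (θ,x2), (ι,x2)}
  {η, θ} × {x1, x2} = {(η,x1), (η,x2), (θ,x1), (θ,x2)}
  {η, ι} × {x1, x2} = {(η,x1), (η,x2), (ι,x1), (ι,x2)}
  {η, θ, ι} × {x1, x2} = {(η,x1), (η,x2), (θ,x1), (θ,x2), (ι,x1), (ι,x2)}
These 13 distinct sets form the basis B.
Close under arbitrary unions to get τ_{X×Y}; counting gives |τ_{X×Y}| = 25.


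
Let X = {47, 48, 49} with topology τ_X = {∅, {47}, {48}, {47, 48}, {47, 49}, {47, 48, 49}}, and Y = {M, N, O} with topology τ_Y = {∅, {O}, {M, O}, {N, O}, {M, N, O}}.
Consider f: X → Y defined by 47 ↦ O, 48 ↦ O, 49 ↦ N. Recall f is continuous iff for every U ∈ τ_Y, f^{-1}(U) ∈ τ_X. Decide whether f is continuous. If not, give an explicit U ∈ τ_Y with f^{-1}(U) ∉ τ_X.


f IS continuous.

Compute f^{-1}(U) for each U ∈ τ_Y:
  U = ∅: f^{-1}(U) = ∅ ∈ τ_X ✓.
  U = {O}: f^{-1}(U) = {47, 48} ∈ τ_X ✓.
  U = {M, O}: f^{-1}(U) = {47, 48} ∈ τ_X ✓.
  U = {N, O}: f^{-1}(U) = {47, 48, 49} ∈ τ_X ✓.
  U = {M, N, O}: f^{-1}(U) = {47, 48, 49} ∈ τ_X ✓.
Every preimage lies in τ_X, so f IS continuous.


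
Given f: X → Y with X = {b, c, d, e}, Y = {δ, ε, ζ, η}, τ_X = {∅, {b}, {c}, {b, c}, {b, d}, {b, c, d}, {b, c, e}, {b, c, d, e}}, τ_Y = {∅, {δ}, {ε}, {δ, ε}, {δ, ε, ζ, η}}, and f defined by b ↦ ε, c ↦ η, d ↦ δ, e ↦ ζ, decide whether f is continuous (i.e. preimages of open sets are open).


f is NOT continuous.

Compute f^{-1}(U) for each U ∈ τ_Y:
  U = ∅: f^{-1}(U) = ∅ ∈ τ_X ✓.
  U = {δ}: f^{-1}(U) = {d} ∉ τ_X ✗.
  U = {ε}: f^{-1}(U) = {b} ∈ τ_X ✓.
  U = {δ, ε}: f^{-1}(U) = {b, d} ∈ τ_X ✓.
  U = {δ, ε, ζ, η}: f^{-1}(U) = {b, c, d, e} ∈ τ_X ✓.
Found U = {δ} with f^{-1}(U) = {d} not in τ_X. Therefore f is NOT continuous.


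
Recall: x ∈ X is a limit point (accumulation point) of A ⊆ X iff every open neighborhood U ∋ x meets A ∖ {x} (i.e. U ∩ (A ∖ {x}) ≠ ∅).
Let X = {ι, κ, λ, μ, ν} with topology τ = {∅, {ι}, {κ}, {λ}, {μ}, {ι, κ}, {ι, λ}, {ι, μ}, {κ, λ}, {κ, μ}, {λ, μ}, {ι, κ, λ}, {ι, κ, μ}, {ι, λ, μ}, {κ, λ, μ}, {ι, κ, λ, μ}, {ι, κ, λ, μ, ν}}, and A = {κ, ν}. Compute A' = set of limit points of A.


A' = {ν}

For each x ∈ X, list the open sets U ∈ τ with x ∈ U, then check whether U ∩ (A ∖ {x}) ≠ ∅ for every such U.
  x = ι: open {ι} ∋ x has {ι} ∩ (A ∖ {ι}) = ∅, so x is NOT a limit point.
  x = κ: open {κ} ∋ x has {κ} ∩ (A ∖ {κ}) = ∅, so x is NOT a limit point.
  x = λ: open {λ} ∋ x has {λ} ∩ (A ∖ {λ}) = ∅, so x is NOT a limit point.
  x = μ: open {μ} ∋ x has {μ} ∩ (A ∖ {μ}) = ∅, so x is NOT a limit point.
  x = ν: opens ∋ x are {ι, κ, λ, μ, ν}; each meets A ∖ {ν}, so x IS a limit point.
Collecting: A' = {ν}.


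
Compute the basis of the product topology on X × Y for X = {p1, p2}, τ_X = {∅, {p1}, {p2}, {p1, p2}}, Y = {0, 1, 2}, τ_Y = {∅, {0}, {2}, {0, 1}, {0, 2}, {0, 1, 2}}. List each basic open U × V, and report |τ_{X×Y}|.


Basis B = {∅ × ∅, {p1} × {0}, {p1} × {2}, {p2} × {0}, {p2} × {2}, {p1} × {0, 1}, {p1} × {0, 2}, {p1, p2} × {0}, {p1, p2} × {2}, {p2} × {0, 1}, {p2} × {0, 2}, {p1} × {0, 1, 2}, {p2} × {0, 1, 2}, {p1, p2} × {0, 1}, {p1, p2} × {0, 2}, {p1, p2} × {0, 1, 2}}; |τ_{X×Y}| = 36.

Enumerate products U × V with U ∈ τ_X, V ∈ τ_Y (deduplicated):
  ∅ × ∅ = {} (∅)
  {p1} × {0} = {(p1,0)}
  {p1} × {2} = {(p1,2)}
  {p2} × {0} = {(p2,0)}
  {p2} × {2} = {(p2,2)}
  {p1} × {0, 1} = {(p1,0), (p1,1)}
  {p1} × {0, 2} = {(p1,0), (p1,2)}
  {p1, p2} × {0} = {(p1,0), (p2,0)}
  {p1, p2} × {2} = {(p1,2), (p2,2)}
  {p2} × {0, 1} = {(p2,0), (p2,1)}
  {p2} × {0, 2} = {(p2,0), (p2,2)}
  {p1} × {0, 1, 2} = {(p1,0), (p1,1), (p1,2)}
  {p2} × {0, 1, 2} = {(p2,0), (p2,1), (p2,2)}
  {p1, p2} × {0, 1} = {(p1,0), (p1,1), (p2,0), (p2,1)}
  {p1, p2} × {0, 2} = {(p1,0), (p1,2), (p2,0), (p2,2)}
  {p1, p2} × {0, 1, 2} = {(p1,0), (p1,1), (p1,2), (p2,0), (p2,1), (p2,2)}
These 16 distinct sets form the basis B.
Close under arbitrary unions to get τ_{X×Y}; counting gives |τ_{X×Y}| = 36.


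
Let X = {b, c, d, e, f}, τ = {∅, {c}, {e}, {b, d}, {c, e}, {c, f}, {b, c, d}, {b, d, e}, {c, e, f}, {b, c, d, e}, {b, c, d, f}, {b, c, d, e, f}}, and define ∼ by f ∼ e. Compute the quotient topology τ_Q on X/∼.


X/∼ = {[b], [c], [d], [e=f]}; |τ_Q| = 6.

Equivalence classes: [b], [c], [d], [e=f].
Quotient map π: X → X/∼ sends b ↦ [b], c ↦ [c], d ↦ [d], e ↦ [e=f], f ↦ [e=f].
For each subset V ⊆ X/∼, compute π^{-1}(V) ⊆ X and check whether π^{-1}(V) ∈ τ. V is open in τ_Q iff π^{-1}(V) ∈ τ.
  V = {}: π^{-1}(V) = ∅ ∈ τ ✓.
  V = {[b]}: π^{-1}(V) = {b} ∉ τ ✗.
  V = {[c]}: π^{-1}(V) = {c} ∈ τ ✓.
  V = {[b], [c]}: π^{-1}(V) = {b, c} ∉ τ ✗.
  V = {[d]}: π^{-1}(V) = {d} ∉ τ ✗.
  V = {[b], [d]}: π^{-1}(V) = {b, d} ∈ τ ✓.
  V = {[c], [d]}: π^{-1}(V) = {c, d} ∉ τ ✗.
  V = {[b], [c], [d]}: π^{-1}(V) = {b, c, d} ∈ τ ✓.
  V = {[e=f]}: π^{-1}(V) = {e, f} ∉ τ ✗.
  V = {[b], [e=f]}: π^{-1}(V) = {b, e, f} ∉ τ ✗.
  V = {[c], [e=f]}: π^{-1}(V) = {c, e, f} ∈ τ ✓.
  V = {[b], [c], [e=f]}: π^{-1}(V) = {b, c, e, f} ∉ τ ✗.
  V = {[d], [e=f]}: π^{-1}(V) = {d, e, f} ∉ τ ✗.
  V = {[b], [d], [e=f]}: π^{-1}(V) = {b, d, e, f} ∉ τ ✗.
  V = {[c], [d], [e=f]}: π^{-1}(V) = {c, d, e, f} ∉ τ ✗.
  V = {[b], [c], [d], [e=f]}: π^{-1}(V) = {b, c, d, e, f} ∈ τ ✓.
Open sets in the quotient: τ_Q = {{}, {[c]}, {[b], [d]}, {[b], [c], [d]}, {[c], [e=f]}, {[b], [c], [d], [e=f]}} (6 elements).


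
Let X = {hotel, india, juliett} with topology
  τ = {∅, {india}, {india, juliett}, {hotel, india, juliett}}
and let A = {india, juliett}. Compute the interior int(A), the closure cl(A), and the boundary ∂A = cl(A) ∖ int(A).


int(A) = {india, juliett}, cl(A) = {hotel, india, juliett}, ∂A = {hotel}.

Closed sets in (X, τ) are complements of opens:
  closed(X, τ) = {∅, {hotel}, {hotel, juliett}, {hotel, india, juliett}}.
int(A) = ⋃ {U ∈ τ : U ⊆ A}. Opens contained in A: ∅, {india}, {india, juliett}.
Taking the union of these: int(A) = {india, juliett}.
cl(A) = ⋂ {C closed : A ⊆ C}. Closed sets containing A: {hotel, india, juliett}.
Intersecting these: cl(A) = {hotel, india, juliett}.
∂A = cl(A) ∖ int(A) = {hotel, india, juliett} ∖ {india, juliett} = {hotel}.


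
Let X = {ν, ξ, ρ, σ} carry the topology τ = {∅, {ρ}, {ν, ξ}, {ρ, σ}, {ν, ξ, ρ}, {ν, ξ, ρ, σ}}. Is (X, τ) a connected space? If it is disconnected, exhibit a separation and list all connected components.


(X, τ) is disconnected; components = [{ν, ξ}, {ρ, σ}].

Find clopen sets (U ∈ τ with X ∖ U ∈ τ):
  U = ∅, X ∖ U = {ν, ξ, ρ, σ} — both open, so U is clopen.
  U = {ν, ξ}, X ∖ U = {ρ, σ} — both open, so U is clopen.
  U = {ρ, σ}, X ∖ U = {ν, ξ} — both open, so U is clopen.
  U = {ν, ξ, ρ, σ}, X ∖ U = ∅ — both open, so U is clopen.
Nontrivial clopen(s) exist: e.g. {ν, ξ}. So (X, τ) is disconnected.
Compute connected components by grouping points that agree on all clopens:
  component: {ν, ξ}
  component: {ρ, σ}


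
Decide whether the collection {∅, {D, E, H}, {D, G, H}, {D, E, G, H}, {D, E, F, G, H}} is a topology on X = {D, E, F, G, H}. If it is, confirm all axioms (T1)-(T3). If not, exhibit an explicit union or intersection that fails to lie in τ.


τ is NOT a topology on X.

Axiom (T1): ∅ ∈ τ? Yes; X ∈ τ? Yes.
Axiom (T2/T3): check pairwise unions and intersections of members of τ.
Counterexample for (T3): {D, E, H} ∩ {D, G, H} = {D, H} ∉ τ. Therefore τ is NOT a topology.


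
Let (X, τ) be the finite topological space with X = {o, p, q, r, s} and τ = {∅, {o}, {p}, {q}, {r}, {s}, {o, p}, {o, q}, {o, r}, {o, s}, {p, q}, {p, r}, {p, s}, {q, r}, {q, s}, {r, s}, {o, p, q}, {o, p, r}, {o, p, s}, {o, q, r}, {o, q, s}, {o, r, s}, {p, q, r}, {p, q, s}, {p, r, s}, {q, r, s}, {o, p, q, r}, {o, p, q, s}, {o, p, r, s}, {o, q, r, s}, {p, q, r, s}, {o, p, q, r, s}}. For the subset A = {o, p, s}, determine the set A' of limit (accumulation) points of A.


A' = ∅

For each x ∈ X, list the open sets U ∈ τ with x ∈ U, then check whether U ∩ (A ∖ {x}) ≠ ∅ for every such U.
  x = o: open {o} ∋ x has {o} ∩ (A ∖ {o}) = ∅, so x is NOT a limit point.
  x = p: open {p} ∋ x has {p} ∩ (A ∖ {p}) = ∅, so x is NOT a limit point.
  x = q: open {q} ∋ x has {q} ∩ (A ∖ {q}) = ∅, so x is NOT a limit point.
  x = r: open {r} ∋ x has {r} ∩ (A ∖ {r}) = ∅, so x is NOT a limit point.
  x = s: open {s} ∋ x has {s} ∩ (A ∖ {s}) = ∅, so x is NOT a limit point.
Collecting: A' = ∅.


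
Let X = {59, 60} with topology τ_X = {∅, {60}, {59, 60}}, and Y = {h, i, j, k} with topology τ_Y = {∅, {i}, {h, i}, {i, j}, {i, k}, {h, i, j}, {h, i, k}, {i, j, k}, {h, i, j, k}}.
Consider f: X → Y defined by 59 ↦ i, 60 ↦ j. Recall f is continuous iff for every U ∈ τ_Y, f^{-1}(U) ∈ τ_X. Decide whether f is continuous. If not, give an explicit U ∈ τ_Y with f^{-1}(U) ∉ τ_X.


f is NOT continuous.

Compute f^{-1}(U) for each U ∈ τ_Y:
  U = ∅: f^{-1}(U) = ∅ ∈ τ_X ✓.
  U = {i}: f^{-1}(U) = {59} ∉ τ_X ✗.
  U = {h, i}: f^{-1}(U) = {59} ∉ τ_X ✗.
  U = {i, j}: f^{-1}(U) = {59, 60} ∈ τ_X ✓.
  U = {i, k}: f^{-1}(U) = {59} ∉ τ_X ✗.
  U = {h, i, j}: f^{-1}(U) = {59, 60} ∈ τ_X ✓.
  U = {h, i, k}: f^{-1}(U) = {59} ∉ τ_X ✗.
  U = {i, j, k}: f^{-1}(U) = {59, 60} ∈ τ_X ✓.
  U = {h, i, j, k}: f^{-1}(U) = {59, 60} ∈ τ_X ✓.
Found U = {i} with f^{-1}(U) = {59} not in τ_X. Therefore f is NOT continuous.


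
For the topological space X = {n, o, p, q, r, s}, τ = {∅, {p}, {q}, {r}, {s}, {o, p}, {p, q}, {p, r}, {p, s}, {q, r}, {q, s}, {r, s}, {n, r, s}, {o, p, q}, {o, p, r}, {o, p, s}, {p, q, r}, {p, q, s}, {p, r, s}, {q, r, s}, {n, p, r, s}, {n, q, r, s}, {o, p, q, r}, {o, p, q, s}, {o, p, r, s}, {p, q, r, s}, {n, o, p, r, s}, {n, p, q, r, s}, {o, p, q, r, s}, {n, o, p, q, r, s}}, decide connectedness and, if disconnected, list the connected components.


(X, τ) is disconnected; components = [{q}, {o, p}, {n, r, s}].

Find clopen sets (U ∈ τ with X ∖ U ∈ τ):
  U = ∅, X ∖ U = {n, o, p, q, r, s} — both open, so U is clopen.
  U = {q}, X ∖ U = {n, o, p, r, s} — both open, so U is clopen.
  U = {o, p}, X ∖ U = {n, q, r, s} — both open, so U is clopen.
  U = {n, r, s}, X ∖ U = {o, p, q} — both open, so U is clopen.
  U = {o, p, q}, X ∖ U = {n, r, s} — both open, so U is clopen.
  U = {n, q, r, s}, X ∖ U = {o, p} — both open, so U is clopen.
  U = {n, o, p, r, s}, X ∖ U = {q} — both open, so U is clopen.
  U = {n, o, p, q, r, s}, X ∖ U = ∅ — both open, so U is clopen.
Nontrivial clopen(s) exist: e.g. {o, p, q}. So (X, τ) is disconnected.
Compute connected components by grouping points that agree on all clopens:
  component: {q}
  component: {o, p}
  component: {n, r, s}


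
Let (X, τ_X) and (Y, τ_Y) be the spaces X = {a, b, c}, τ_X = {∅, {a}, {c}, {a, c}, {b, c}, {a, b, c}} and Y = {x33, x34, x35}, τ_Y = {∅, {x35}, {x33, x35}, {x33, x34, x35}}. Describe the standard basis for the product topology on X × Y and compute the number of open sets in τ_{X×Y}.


Basis B = {∅ × ∅, {a} × {x35}, {c} × {x35}, {a} × {x33, x35}, {a, c} × {x35}, {b, c} × {x35}, {c} × {x33, x35}, {a} × {x33, x34, x35}, {a, b, c} × {x35}, {c} × {x33, x34, x35}, {a, c} × {x33, x35}, {b, c} × {x33, x35}, {a, c} × {x33, x34, x35}, {a, b, c} × {x33, x35}, {b, c} × {x33, x34, x35}, {a, b, c} × {x33, x34, x35}}; |τ_{X×Y}| = 40.

Enumerate products U × V with U ∈ τ_X, V ∈ τ_Y (deduplicated):
  ∅ × ∅ = {} (∅)
  {a} × {x35} = {(a,x35)}
  {c} × {x35} = {(c,x35)}
  {a} × {x33, x35} = {(a,x33), (a,x35)}
  {a, c} × {x35} = {(a,x35), (c,x35)}
  {b, c} × {x35} = {(b,x35), (c,x35)}
  {c} × {x33, x35} = {(c,x33), (c,x35)}
  {a} × {x33, x34, x35} = {(a,x33), (a,x34), (a,x35)}
  {a, b, c} × {x35} = {(a,x35), (b,x35), (c,x35)}
  {c} × {x33, x34, x35} = {(c,x33), (c,x34), (c,x35)}
  {a, c} × {x33, x35} = {(a,x33), (a,x35), (c,x33), (c,x35)}
  {b, c} × {x33, x35} = {(b,x33), (b,x35), (c,x33), (c,x35)}
  {a, c} × {x33, x34, x35} = {(a,x33), (a,x34), (a,x35), (c,x33), (c,x34), (c,x35)}
  {a, b, c} × {x33, x35} = {(a,x33), (a,x35), (b,x33), (b,x35), (c,x33), (c,x35)}
  {b, c} × {x33, x34, x35} = {(b,x33), (b,x34), (b,x35), (c,x33), (c,x34), (c,x35)}
  {a, b, c} × {x33, x34, x35} = {(a,x33), (a,x34), (a,x35), (b,x33), (b,x34), (b,x35), (c,x33), (c,x34), (c,x35)}
These 16 distinct sets form the basis B.
Close under arbitrary unions to get τ_{X×Y}; counting gives |τ_{X×Y}| = 40.


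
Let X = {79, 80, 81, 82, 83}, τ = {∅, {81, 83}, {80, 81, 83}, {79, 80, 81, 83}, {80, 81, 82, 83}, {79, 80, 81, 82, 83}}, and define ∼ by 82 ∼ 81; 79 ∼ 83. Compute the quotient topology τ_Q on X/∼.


X/∼ = {[79=83], [80], [81=82]}; |τ_Q| = 2.

Equivalence classes: [79=83], [80], [81=82].
Quotient map π: X → X/∼ sends 79 ↦ [79=83], 80 ↦ [80], 81 ↦ [81=82], 82 ↦ [81=82], 83 ↦ [79=83].
For each subset V ⊆ X/∼, compute π^{-1}(V) ⊆ X and check whether π^{-1}(V) ∈ τ. V is open in τ_Q iff π^{-1}(V) ∈ τ.
  V = {}: π^{-1}(V) = ∅ ∈ τ ✓.
  V = {[79=83]}: π^{-1}(V) = {79, 83} ∉ τ ✗.
  V = {[80]}: π^{-1}(V) = {80} ∉ τ ✗.
  V = {[79=83], [80]}: π^{-1}(V) = {79, 80, 83} ∉ τ ✗.
  V = {[81=82]}: π^{-1}(V) = {81, 82} ∉ τ ✗.
  V = {[79=83], [81=82]}: π^{-1}(V) = {79, 81, 82, 83} ∉ τ ✗.
  V = {[80], [81=82]}: π^{-1}(V) = {80, 81, 82} ∉ τ ✗.
  V = {[79=83], [80], [81=82]}: π^{-1}(V) = {79, 80, 81, 82, 83} ∈ τ ✓.
Open sets in the quotient: τ_Q = {{}, {[79=83], [80], [81=82]}} (2 elements).


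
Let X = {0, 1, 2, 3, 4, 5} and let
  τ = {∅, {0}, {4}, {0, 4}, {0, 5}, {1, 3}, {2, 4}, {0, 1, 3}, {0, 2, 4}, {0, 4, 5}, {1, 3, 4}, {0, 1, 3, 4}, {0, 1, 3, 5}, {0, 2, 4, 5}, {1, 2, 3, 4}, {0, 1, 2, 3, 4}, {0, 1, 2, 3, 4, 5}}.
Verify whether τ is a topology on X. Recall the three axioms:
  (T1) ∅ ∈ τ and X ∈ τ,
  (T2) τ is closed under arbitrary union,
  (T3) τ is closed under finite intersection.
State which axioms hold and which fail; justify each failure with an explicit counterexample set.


τ is NOT a topology on X.

Axiom (T1): ∅ ∈ τ? Yes; X ∈ τ? Yes.
Axiom (T2/T3): check pairwise unions and intersections of members of τ.
Counterexample for (T2): {4} ∪ {0, 1, 3, 5} = {0, 1, 3, 4, 5} ∉ τ. Therefore τ is NOT a topology.


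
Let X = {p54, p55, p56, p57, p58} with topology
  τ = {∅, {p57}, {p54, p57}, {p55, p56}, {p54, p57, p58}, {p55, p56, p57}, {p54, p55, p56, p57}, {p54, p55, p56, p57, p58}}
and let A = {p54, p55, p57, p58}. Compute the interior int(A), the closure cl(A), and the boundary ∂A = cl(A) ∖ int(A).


int(A) = {p54, p57, p58}, cl(A) = {p54, p55, p56, p57, p58}, ∂A = {p55, p56}.

Closed sets in (X, τ) are complements of opens:
  closed(X, τ) = {∅, {p58}, {p54, p58}, {p55, p56}, {p54, p57, p58}, {p55, p56, p58}, {p54, p55, p56, p58}, {p54, p55, p56, p57, p58}}.
int(A) = ⋃ {U ∈ τ : U ⊆ A}. Opens contained in A: ∅, {p57}, {p54, p57}, {p54, p57, p58}.
Taking the union of these: int(A) = {p54, p57, p58}.
cl(A) = ⋂ {C closed : A ⊆ C}. Closed sets containing A: {p54, p55, p56, p57, p58}.
Intersecting these: cl(A) = {p54, p55, p56, p57, p58}.
∂A = cl(A) ∖ int(A) = {p54, p55, p56, p57, p58} ∖ {p54, p57, p58} = {p55, p56}.


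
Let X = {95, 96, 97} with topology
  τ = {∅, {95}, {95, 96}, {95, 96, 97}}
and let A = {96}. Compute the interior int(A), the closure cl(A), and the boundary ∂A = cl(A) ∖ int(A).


int(A) = ∅, cl(A) = {96, 97}, ∂A = {96, 97}.

Closed sets in (X, τ) are complements of opens:
  closed(X, τ) = {∅, {97}, {96, 97}, {95, 96, 97}}.
int(A) = ⋃ {U ∈ τ : U ⊆ A}. Opens contained in A: ∅.
Taking the union of these: int(A) = ∅.
cl(A) = ⋂ {C closed : A ⊆ C}. Closed sets containing A: {96, 97}, {95, 96, 97}.
Intersecting these: cl(A) = {96, 97}.
∂A = cl(A) ∖ int(A) = {96, 97} ∖ ∅ = {96, 97}.


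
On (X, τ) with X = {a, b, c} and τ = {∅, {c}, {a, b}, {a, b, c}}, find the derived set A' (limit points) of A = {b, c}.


A' = {a}

For each x ∈ X, list the open sets U ∈ τ with x ∈ U, then check whether U ∩ (A ∖ {x}) ≠ ∅ for every such U.
  x = a: opens ∋ x are {a, b}, {a, b, c}; each meets A ∖ {a}, so x IS a limit point.
  x = b: open {a, b} ∋ x has {a, b} ∩ (A ∖ {b}) = ∅, so x is NOT a limit point.
  x = c: open {c} ∋ x has {c} ∩ (A ∖ {c}) = ∅, so x is NOT a limit point.
Collecting: A' = {a}.


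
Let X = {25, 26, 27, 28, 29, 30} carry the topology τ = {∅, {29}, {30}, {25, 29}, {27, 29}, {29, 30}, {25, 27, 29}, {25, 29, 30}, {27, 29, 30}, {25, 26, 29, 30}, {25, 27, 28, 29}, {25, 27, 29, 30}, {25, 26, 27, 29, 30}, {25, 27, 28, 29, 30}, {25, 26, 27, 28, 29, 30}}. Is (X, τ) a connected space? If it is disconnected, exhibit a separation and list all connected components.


(X, τ) is connected.

Find clopen sets (U ∈ τ with X ∖ U ∈ τ):
  U = ∅, X ∖ U = {25, 26, 27, 28, 29, 30} — both open, so U is clopen.
  U = {25, 26, 27, 28, 29, 30}, X ∖ U = ∅ — both open, so U is clopen.
Only trivial clopens (∅ and X) exist, so (X, τ) is connected.
Compute connected components by grouping points that agree on all clopens:
  component: {25, 26, 27, 28, 29, 30}


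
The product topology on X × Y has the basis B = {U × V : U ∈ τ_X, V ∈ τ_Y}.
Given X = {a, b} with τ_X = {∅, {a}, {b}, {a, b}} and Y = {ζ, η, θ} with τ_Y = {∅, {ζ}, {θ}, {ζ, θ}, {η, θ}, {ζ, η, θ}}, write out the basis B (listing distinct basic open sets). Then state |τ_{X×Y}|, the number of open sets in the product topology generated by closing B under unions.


Basis B = {∅ × ∅, {a} × {ζ}, {a} × {θ}, {b} × {ζ}, {b} × {θ}, {a} × {ζ, θ}, {a, b} × {ζ}, {a} × {η, θ}, {a, b} × {θ}, {b} × {ζ, θ}, {b} × {η, θ}, {a} × {ζ, η, θ}, {b} × {ζ, η, θ}, {a, b} × {ζ, θ}, {a, b} × {η, θ}, {a, b} × {ζ, η, θ}}; |τ_{X×Y}| = 36.

Enumerate products U × V with U ∈ τ_X, V ∈ τ_Y (deduplicated):
  ∅ × ∅ = {} (∅)
  {a} × {ζ} = {(a,ζ)}
  {a} × {θ} = {(a,θ)}
  {b} × {ζ} = {(b,ζ)}
  {b} × {θ} = {(b,θ)}
  {a} × {ζ, θ} = {(a,ζ), (a,θ)}
  {a, b} × {ζ} = {(a,ζ), (b,ζ)}
  {a} × {η, θ} = {(a,η), (a,θ)}
  {a, b} × {θ} = {(a,θ), (b,θ)}
  {b} × {ζ, θ} = {(b,ζ), (b,θ)}
  {b} × {η, θ} = {(b,η), (b,θ)}
  {a} × {ζ, η, θ} = {(a,ζ), (a,η), (a,θ)}
  {b} × {ζ, η, θ} = {(b,ζ), (b,η), (b,θ)}
  {a, b} × {ζ, θ} = {(a,ζ), (a,θ), (b,ζ), (b,θ)}
  {a, b} × {η, θ} = {(a,η), (a,θ), (b,η), (b,θ)}
  {a, b} × {ζ, η, θ} = {(a,ζ), (a,η), (a,θ), (b,ζ), (b,η), (b,θ)}
These 16 distinct sets form the basis B.
Close under arbitrary unions to get τ_{X×Y}; counting gives |τ_{X×Y}| = 36.


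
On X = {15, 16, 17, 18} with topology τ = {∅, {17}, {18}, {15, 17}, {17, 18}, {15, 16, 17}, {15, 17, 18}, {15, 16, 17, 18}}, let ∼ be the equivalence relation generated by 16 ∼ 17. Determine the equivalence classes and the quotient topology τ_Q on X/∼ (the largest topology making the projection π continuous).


X/∼ = {[15], [16=17], [18]}; |τ_Q| = 4.

Equivalence classes: [15], [16=17], [18].
Quotient map π: X → X/∼ sends 15 ↦ [15], 16 ↦ [16=17], 17 ↦ [16=17], 18 ↦ [18].
For each subset V ⊆ X/∼, compute π^{-1}(V) ⊆ X and check whether π^{-1}(V) ∈ τ. V is open in τ_Q iff π^{-1}(V) ∈ τ.
  V = {}: π^{-1}(V) = ∅ ∈ τ ✓.
  V = {[15]}: π^{-1}(V) = {15} ∉ τ ✗.
  V = {[16=17]}: π^{-1}(V) = {16, 17} ∉ τ ✗.
  V = {[15], [16=17]}: π^{-1}(V) = {15, 16, 17} ∈ τ ✓.
  V = {[18]}: π^{-1}(V) = {18} ∈ τ ✓.
  V = {[15], [18]}: π^{-1}(V) = {15, 18} ∉ τ ✗.
  V = {[16=17], [18]}: π^{-1}(V) = {16, 17, 18} ∉ τ ✗.
  V = {[15], [16=17], [18]}: π^{-1}(V) = {15, 16, 17, 18} ∈ τ ✓.
Open sets in the quotient: τ_Q = {{}, {[15], [16=17]}, {[18]}, {[15], [16=17], [18]}} (4 elements).


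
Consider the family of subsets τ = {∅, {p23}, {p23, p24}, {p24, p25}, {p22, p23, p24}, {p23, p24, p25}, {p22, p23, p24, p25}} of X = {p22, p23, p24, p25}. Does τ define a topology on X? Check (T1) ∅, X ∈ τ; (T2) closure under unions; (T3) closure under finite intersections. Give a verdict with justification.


τ is NOT a topology on X.

Axiom (T1): ∅ ∈ τ? Yes; X ∈ τ? Yes.
Axiom (T2/T3): check pairwise unions and intersections of members of τ.
Counterexample for (T3): {p23, p24} ∩ {p24, p25} = {p24} ∉ τ. Therefore τ is NOT a topology.


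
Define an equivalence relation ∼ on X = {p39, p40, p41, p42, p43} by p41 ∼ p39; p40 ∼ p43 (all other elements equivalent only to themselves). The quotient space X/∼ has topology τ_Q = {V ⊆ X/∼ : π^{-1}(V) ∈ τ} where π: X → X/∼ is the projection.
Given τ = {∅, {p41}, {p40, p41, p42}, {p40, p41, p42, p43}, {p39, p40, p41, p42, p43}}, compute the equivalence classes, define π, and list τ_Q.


X/∼ = {[p39=p41], [p40=p43], [p42]}; |τ_Q| = 2.

Equivalence classes: [p39=p41], [p40=p43], [p42].
Quotient map π: X → X/∼ sends p39 ↦ [p39=p41], p40 ↦ [p40=p43], p41 ↦ [p39=p41], p42 ↦ [p42], p43 ↦ [p40=p43].
For each subset V ⊆ X/∼, compute π^{-1}(V) ⊆ X and check whether π^{-1}(V) ∈ τ. V is open in τ_Q iff π^{-1}(V) ∈ τ.
  V = {}: π^{-1}(V) = ∅ ∈ τ ✓.
  V = {[p39=p41]}: π^{-1}(V) = {p39, p41} ∉ τ ✗.
  V = {[p40=p43]}: π^{-1}(V) = {p40, p43} ∉ τ ✗.
  V = {[p39=p41], [p40=p43]}: π^{-1}(V) = {p39, p40, p41, p43} ∉ τ ✗.
  V = {[p42]}: π^{-1}(V) = {p42} ∉ τ ✗.
  V = {[p39=p41], [p42]}: π^{-1}(V) = {p39, p41, p42} ∉ τ ✗.
  V = {[p40=p43], [p42]}: π^{-1}(V) = {p40, p42, p43} ∉ τ ✗.
  V = {[p39=p41], [p40=p43], [p42]}: π^{-1}(V) = {p39, p40, p41, p42, p43} ∈ τ ✓.
Open sets in the quotient: τ_Q = {{}, {[p39=p41], [p40=p43], [p42]}} (2 elements).


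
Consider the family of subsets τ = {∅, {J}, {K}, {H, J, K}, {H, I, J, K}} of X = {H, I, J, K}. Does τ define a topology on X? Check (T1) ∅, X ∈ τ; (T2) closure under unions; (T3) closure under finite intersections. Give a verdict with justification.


τ is NOT a topology on X.

Axiom (T1): ∅ ∈ τ? Yes; X ∈ τ? Yes.
Axiom (T2/T3): check pairwise unions and intersections of members of τ.
Counterexample for (T2): {J} ∪ {K} = {J, K} ∉ τ. Therefore τ is NOT a topology.


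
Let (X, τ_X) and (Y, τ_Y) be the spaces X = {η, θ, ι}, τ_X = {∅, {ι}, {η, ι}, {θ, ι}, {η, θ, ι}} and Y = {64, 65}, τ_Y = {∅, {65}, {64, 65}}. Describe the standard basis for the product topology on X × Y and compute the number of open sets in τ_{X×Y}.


Basis B = {∅ × ∅, {ι} × {65}, {η, ι} × {65}, {θ, ι} × {65}, {ι} × {64, 65}, {η, θ, ι} × {65}, {η, ι} × {64, 65}, {θ, ι} × {64, 65}, {η, θ, ι} × {64, 65}}; |τ_{X×Y}| = 14.

Enumerate products U × V with U ∈ τ_X, V ∈ τ_Y (deduplicated):
  ∅ × ∅ = {} (∅)
  {ι} × {65} = {(ι,65)}
  {η, ι} × {65} = {(η,65), (ι,65)}
  {θ, ι} × {65} = {(θ,65), (ι,65)}
  {ι} × {64, 65} = {(ι,64), (ι,65)}
  {η, θ, ι} × {65} = {(η,65), (θ,65), (ι,65)}
  {η, ι} × {64, 65} = {(η,64), (η,65), (ι,64), (ι,65)}
  {θ, ι} × {64, 65} = {(θ,64), (θ,65), (ι,64), (ι,65)}
  {η, θ, ι} × {64, 65} = {(η,64), (η,65), (θ,64), (θ,65), (ι,64), (ι,65)}
These 9 distinct sets form the basis B.
Close under arbitrary unions to get τ_{X×Y}; counting gives |τ_{X×Y}| = 14.
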